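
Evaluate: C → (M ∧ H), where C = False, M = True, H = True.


C = False, M = True, H = True
Step 1: M ∧ H = True AND True = True
Step 2: C → (True): false only when C=True and consequent=False.
Result: True

True


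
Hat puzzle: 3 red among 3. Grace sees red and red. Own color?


Total red = 3, seen red = 2
Own red = 3 - 2 = 1
Grace's hat is red.

red


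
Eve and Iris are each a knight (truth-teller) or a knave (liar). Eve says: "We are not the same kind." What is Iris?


Eve says: "We are not the same kind."
Case 1: Eve is a Knight (truth-teller)
  Statement is true → they ARE different → Iris is a Knave
Case 2: Eve is a Knave (liar)
  Statement is false → they are NOT different → Iris is a Knave
In both cases, Iris is a Knave.

Knave


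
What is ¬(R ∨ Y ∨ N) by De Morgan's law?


De Morgan's law: ¬(P ∨ Q ∨ R) ≡ ¬P ∧ ¬Q ∧ ¬R
¬(R ∨ Y ∨ N) = ¬R ∧ ¬Y ∧ ¬N

¬R ∧ ¬Y ∧ ¬N


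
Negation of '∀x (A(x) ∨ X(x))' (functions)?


Original: ∀x (A(x) ∨ X(x))
Rule: ¬∀→∃, ¬∃→∀, negate predicate.
Negation: ∃x (¬A(x) ∧ ¬X(x))

∃x (¬A(x) ∧ ¬X(x))


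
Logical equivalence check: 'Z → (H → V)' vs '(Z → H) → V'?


Expression 1: Z → (H → V)
Expression 2: (Z → H) → V
Truth table (Z H V | Expr1 Expr2):
  T T T |   T     T
  T T F |   F     F
  T F T |   T     T
  T F F |   T     T
  F T T |   T     T
  F T F |   T     F   ← differ
  F F T |   T     T
  F F F |   T     F   ← differ
Counterexample: Z=F, H=T, V=F gives Expr1 = T but Expr2 = F, so the expressions are NOT logically equivalent.

No


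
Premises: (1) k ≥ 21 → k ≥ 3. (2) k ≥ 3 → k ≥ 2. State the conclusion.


Hypothetical syllogism: P → Q, Q → R ⊢ P → R
Premise 1: k ≥ 21 → k ≥ 3
Premise 2: k ≥ 3 → k ≥ 2
Chain the implications: the middle term (k ≥ 3) links the two.
Conclusion: If k ≥ 21, then k ≥ 2.

If k ≥ 21, then k ≥ 2.


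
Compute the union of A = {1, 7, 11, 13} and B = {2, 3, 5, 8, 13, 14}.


A = {1, 7, 11, 13}
B = {2, 3, 5, 8, 13, 14}
Operation: union
All elements combined: 1, 2, 3, 5, 7, 8, 11, 13, 14

{1, 2, 3, 5, 7, 8, 11, 13, 14}


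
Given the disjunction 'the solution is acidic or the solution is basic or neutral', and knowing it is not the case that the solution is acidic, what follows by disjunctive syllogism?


Disjunctive syllogism: P ∨ Q, ¬P ⊢ Q
Disjunction: the solution is acidic ∨ the solution is basic or neutral
We know it is not the case that the solution is acidic.
By disjunctive syllogism, the other disjunct must be true.

The solution is basic or neutral


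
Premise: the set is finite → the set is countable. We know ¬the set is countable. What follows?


Modus tollens: P → Q, ¬Q ⊢ ¬P
P: the set is finite
Q: the set is countable
We have P → Q and Q is false.
By modus tollens, P must be false.

It is not the case that the set is finite


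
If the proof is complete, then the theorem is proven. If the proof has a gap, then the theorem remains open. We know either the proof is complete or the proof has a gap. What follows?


Constructive dilemma: (P → Q) ∧ (R → S), P ∨ R ⊢ Q ∨ S
Premise 1: the proof is complete → the theorem is proven
Premise 2: the proof has a gap → the theorem remains open
Premise 3: the proof is complete ∨ the proof has a gap
Case 1: Assuming the proof is complete, then by Premise 1, the theorem is proven.
Case 2: Assuming the proof has a gap, then by Premise 2, the theorem remains open.
Since one of the proof is complete or the proof has a gap must hold, we get the theorem is proven or the theorem remains open.

The theorem is proven or the theorem remains open.


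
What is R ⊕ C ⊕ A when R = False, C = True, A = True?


R = False, C = True, A = True
Step 1: R ⊕ C = False XOR True = True
Step 2: True ⊕ A = True XOR True = False
XOR is true when an odd number of operands are true.

False


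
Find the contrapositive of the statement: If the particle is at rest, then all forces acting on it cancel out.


Original: If the particle is at rest, then all forces acting on it cancel out
Contrapositive: If ¬Q, then ¬P
Negate Q: not (all forces acting on it cancel out)
Negate P: not (the particle is at rest)

If not (all forces acting on it cancel out), then not (the particle is at rest).


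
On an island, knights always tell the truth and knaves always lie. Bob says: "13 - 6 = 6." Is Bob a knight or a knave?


Statement: "13 - 6 = 6."
Actual: 13 - 6 = 7
Claimed: 6
Statement is FALSE → Bob lies → Knave

Knave


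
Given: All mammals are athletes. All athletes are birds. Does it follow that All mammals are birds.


Premise 1: All mammals are athletes.
Premise 2: All athletes are birds.
Conclusion: All mammals are birds.
Barbara syllogism (AAA-1): All A are B, All B are C → All A are C.
Middle term (athletes) distributed in premise 2.

Valid


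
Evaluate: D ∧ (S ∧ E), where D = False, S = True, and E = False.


D = False, S = True, E = False
Step 1: S ∧ E = True AND False = False
Step 2: D ∧ False = False AND False = False
AND is true only when ALL operands are true.

False


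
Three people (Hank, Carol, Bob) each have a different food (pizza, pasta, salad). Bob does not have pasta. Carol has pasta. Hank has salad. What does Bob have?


From clues:
  Hank → salad
  Carol → pasta
By elimination, Bob gets the remaining.

pizza


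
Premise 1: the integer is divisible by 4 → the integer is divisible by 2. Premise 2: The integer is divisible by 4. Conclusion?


Modus ponens: P → Q, P ⊢ Q
P: the integer is divisible by 4
Q: the integer is divisible by 2
We have P → Q and P is true.
By modus ponens, Q must be true.

The integer is divisible by 2


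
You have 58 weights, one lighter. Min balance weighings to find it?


Each weighing has 3 outcomes (left heavy / balance / right heavy), so k weighings distinguish at most 3^k cases; splitting into three near-equal groups achieves this.
Need 3^k ≥ 58: 3^3 = 27 < 58 ≤ 3^4 = 81
k = ⌈log₃(58)⌉ = 4

4


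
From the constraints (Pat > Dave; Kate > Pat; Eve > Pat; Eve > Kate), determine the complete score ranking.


Constraints: Pat > Dave; Kate > Pat; Eve > Pat; Eve > Kate
Method: at each step, the next-highest is the one remaining person who never appears on the smaller side of a constraint between remaining people.
  Step 1: remaining {Eve, Kate, Pat, Dave}; on the smaller side: {Kate, Pat, Dave} → Eve is next (Eve > Pat; Eve > Kate).
  Step 2: remaining {Kate, Pat, Dave}; on the smaller side: {Pat, Dave} → Kate is next (Kate > Pat).
  Step 3: remaining {Pat, Dave}; on the smaller side: {Dave} → Pat is next (Pat > Dave).
  Step 4: only Dave remains → lowest.
Final ranking (highest to lowest):

Eve > Kate > Pat > Dave


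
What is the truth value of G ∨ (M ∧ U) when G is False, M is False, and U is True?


G = False, M = False, U = True
Step 1: M ∧ U = False AND True = False
Step 2: G ∨ False = False OR False = False
AND evaluated first (higher precedence); then OR applied.

False


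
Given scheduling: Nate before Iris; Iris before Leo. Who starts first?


Constraints: Nate before Iris; Iris before Leo
The first task can have nothing scheduled before it, so it must never appear on the right of a 'before'.
Tasks appearing after some 'before': Iris, Leo.
The only task not in that list is Nate → it is first.

Nate


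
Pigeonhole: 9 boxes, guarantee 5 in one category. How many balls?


Pigeonhole: to guarantee k in one of n categories, need (k-1)×n + 1.
k = 5, n = 9
Minimum = (5-1) × 9 + 1 = 4 × 9 + 1

37


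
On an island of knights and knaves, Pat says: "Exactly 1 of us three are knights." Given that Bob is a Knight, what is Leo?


Pat claims exactly 1 knights among Pat, Bob, Leo.
Given: Bob is a Knight.

Case 1: Pat is a Knight (tells truth)
  Then exactly 1 of the three are knights.
  Counting Pat, Bob: 2 knight(s) so far. Need -1 more → impossible.
Case 2: Pat is a Knave (lies)
  Then the count is NOT 1.
  If Leo = Knave, count = 1 = 1 → claim would be true, contradicts lie.
  If Leo = Knight, count = 2 ≠ 1 → lie confirmed ✓

Leo is a Knight.

Knight


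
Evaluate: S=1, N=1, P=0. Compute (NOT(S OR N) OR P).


S OR N = 1
NOT(1) = 0
0 OR 0 = 0

0


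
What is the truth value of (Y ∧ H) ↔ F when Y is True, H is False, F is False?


Y = True, H = False, F = False
Step 1: Y ∧ H = True AND False = False
Step 2: (False) ↔ F: true when both sides have same truth value.
Result: False ↔ False = True

True


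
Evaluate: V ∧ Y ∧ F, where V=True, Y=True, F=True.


V = True, Y = True, F = True
Expression: V ∧ Y ∧ F
Step 1: V ∧ Y = True AND True = True
Step 2: (True) ∧ F = True AND True = True

True


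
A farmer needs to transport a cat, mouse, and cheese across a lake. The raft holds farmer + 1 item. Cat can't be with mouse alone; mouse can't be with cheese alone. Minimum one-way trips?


1. farmer+mouse → 2. farmer ← 3. farmer+cat → 4. farmer+mouse ← 5. farmer+cheese → 6. farmer ← 7. farmer+mouse →
Minimum trips = 7

7


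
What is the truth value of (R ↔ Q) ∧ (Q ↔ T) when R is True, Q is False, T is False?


R = True, Q = False, T = False
Step 1: R ↔ Q is true when R and Q have the same value. Result: False
Step 2: Q ↔ T is true when Q and T have the same value. Result: True
Step 3: False ∧ True = False

False


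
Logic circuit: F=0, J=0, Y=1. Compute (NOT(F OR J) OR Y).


F OR J = 0
NOT(0) = 1
1 OR 1 = 1

1


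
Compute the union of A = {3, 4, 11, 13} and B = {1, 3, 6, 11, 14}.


A = {3, 4, 11, 13}
B = {1, 3, 6, 11, 14}
Operation: union
All elements combined: 1, 3, 4, 6, 11, 13, 14

{1, 3, 4, 6, 11, 13, 14}


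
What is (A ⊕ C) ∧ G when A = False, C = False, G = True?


A = False, C = False, G = True
Step 1: A ⊕ C = False XOR False = False
Step 2: False ∧ G = False AND True = False
XOR true when exactly one of A,C is true; then AND with G.

False


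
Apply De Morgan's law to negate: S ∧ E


De Morgan's law: ¬(P ∧ Q) ≡ ¬P ∨ ¬Q
¬(S ∧ E) = ¬S ∨ ¬E

¬S ∨ ¬E


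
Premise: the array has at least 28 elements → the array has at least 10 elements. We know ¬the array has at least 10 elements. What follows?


Modus tollens: P → Q, ¬Q ⊢ ¬P
P: the array has at least 28 elements
Q: the array has at least 10 elements
We have P → Q and Q is false.
By modus tollens, P must be false.

It is not the case that the array has at least 28 elements


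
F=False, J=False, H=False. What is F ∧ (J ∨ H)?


F = False, J = False, H = False
Expression: F ∧ (J ∨ H)
Step 1: J ∨ H = False OR False = False
Step 2: F ∧ (False) = False AND False = False

False


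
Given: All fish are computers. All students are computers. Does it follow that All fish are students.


Premise 1: All fish are computers.
Premise 2: All students are computers.
Conclusion: All fish are students.
Fallacy: undistributed middle. computers is predicate in both.
Counterexample: fish and students could be disjoint subsets of computers.

Invalid


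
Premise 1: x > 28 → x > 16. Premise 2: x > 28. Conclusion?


Modus ponens: P → Q, P ⊢ Q
P: x > 28
Q: x > 16
We have P → Q and P is true.
By modus ponens, Q must be true.

x > 16


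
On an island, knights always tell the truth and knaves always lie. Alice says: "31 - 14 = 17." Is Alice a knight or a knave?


Statement: "31 - 14 = 17."
Actual: 31 - 14 = 17
Claimed: 17
Statement is TRUE → Alice tells the truth → Knight

Knight


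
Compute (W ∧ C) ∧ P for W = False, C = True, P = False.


W = False, C = True, P = False
Step 1: W ∧ C = False AND True = False
Step 2: False ∧ P = False AND False = False
AND is true only when ALL operands are true.

False


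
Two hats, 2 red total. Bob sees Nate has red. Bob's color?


Total red = 2, Nate = red
Red accounted for: 1
Remaining for Bob: 1
Bob's hat is red.

red


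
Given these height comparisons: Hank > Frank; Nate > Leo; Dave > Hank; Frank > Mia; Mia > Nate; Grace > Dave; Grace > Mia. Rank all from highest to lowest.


Constraints: Hank > Frank; Nate > Leo; Dave > Hank; Frank > Mia; Mia > Nate; Grace > Dave; Grace > Mia
Method: at each step, the next-highest is the one remaining person who never appears on the smaller side of a constraint between remaining people.
  Step 1: remaining {Frank, Hank, Dave, Nate, Leo, Grace, Mia}; on the smaller side: {Frank, Hank, Dave, Nate, Leo, Mia} → Grace is next (Grace > Dave; Grace > Mia).
  Step 2: remaining {Frank, Hank, Dave, Nate, Leo, Mia}; on the smaller side: {Frank, Hank, Nate, Leo, Mia} → Dave is next (Dave > Hank).
  Step 3: remaining {Frank, Hank, Nate, Leo, Mia}; on the smaller side: {Frank, Nate, Leo, Mia} → Hank is next (Hank > Frank).
  Step 4: remaining {Frank, Nate, Leo, Mia}; on the smaller side: {Nate, Leo, Mia} → Frank is next (Frank > Mia).
  Step 5: remaining {Nate, Leo, Mia}; on the smaller side: {Nate, Leo} → Mia is next (Mia > Nate).
  Step 6: remaining {Nate, Leo}; on the smaller side: {Leo} → Nate is next (Nate > Leo).
  Step 7: only Leo remains → lowest.
Final ranking (highest to lowest):

Grace > Dave > Hank > Frank > Mia > Nate > Leo


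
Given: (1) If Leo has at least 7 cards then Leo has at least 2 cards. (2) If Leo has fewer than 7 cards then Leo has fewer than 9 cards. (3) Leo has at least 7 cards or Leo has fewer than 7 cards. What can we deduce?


Constructive dilemma: (P → Q) ∧ (R → S), P ∨ R ⊢ Q ∨ S
Premise 1: Leo has at least 7 cards → Leo has at least 2 cards
Premise 2: Leo has fewer than 7 cards → Leo has fewer than 9 cards
Premise 3: Leo has at least 7 cards ∨ Leo has fewer than 7 cards
Case 1: Assuming Leo has at least 7 cards, then by Premise 1, Leo has at least 2 cards.
Case 2: Assuming Leo has fewer than 7 cards, then by Premise 2, Leo has fewer than 9 cards.
Since one of Leo has at least 7 cards or Leo has fewer than 7 cards must hold, we get Leo has at least 2 cards or Leo has fewer than 9 cards.

Leo has at least 2 cards or Leo has fewer than 9 cards.


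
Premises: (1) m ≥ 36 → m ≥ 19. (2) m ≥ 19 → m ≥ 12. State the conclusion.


Hypothetical syllogism: P → Q, Q → R ⊢ P → R
Premise 1: m ≥ 36 → m ≥ 19
Premise 2: m ≥ 19 → m ≥ 12
Chain the implications: the middle term (m ≥ 19) links the two.
Conclusion: If m ≥ 36, then m ≥ 12.

If m ≥ 36, then m ≥ 12.


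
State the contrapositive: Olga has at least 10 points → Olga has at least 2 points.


Original: If Olga has at least 10 points, then Olga has at least 2 points
Contrapositive: If ¬Q, then ¬P
Negate Q: not (Olga has at least 2 points)
Negate P: not (Olga has at least 10 points)

If not (Olga has at least 2 points), then not (Olga has at least 10 points).


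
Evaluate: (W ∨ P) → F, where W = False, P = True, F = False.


W = False, P = True, F = False
Step 1: W ∨ P = False OR True = True
Step 2: (True) → F: false only when antecedent=True and F=False.
Result: False

False


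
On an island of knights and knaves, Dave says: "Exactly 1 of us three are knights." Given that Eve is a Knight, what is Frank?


Dave claims exactly 1 knights among Dave, Eve, Frank.
Given: Eve is a Knight.

Case 1: Dave is a Knight (tells truth)
  Then exactly 1 of the three are knights.
  Counting Dave, Eve: 2 knight(s) so far. Need -1 more → impossible.
Case 2: Dave is a Knave (lies)
  Then the count is NOT 1.
  If Frank = Knave, count = 1 = 1 → claim would be true, contradicts lie.
  If Frank = Knight, count = 2 ≠ 1 → lie confirmed ✓

Frank is a Knight.

Knight


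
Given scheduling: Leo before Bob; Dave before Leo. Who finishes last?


Constraints: Leo before Bob; Dave before Leo
The last task can have nothing scheduled after it, so it must never appear on the left of a 'before'.
Tasks appearing before some other task: Leo, Dave.
The only task not in that list is Bob → it is last.

Bob


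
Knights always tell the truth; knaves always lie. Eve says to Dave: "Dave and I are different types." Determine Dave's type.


Eve says: "Dave and I are different types."
Case 1: Eve is a Knight (truth-teller)
  Statement is true → they ARE different → Dave is a Knave
Case 2: Eve is a Knave (liar)
  Statement is false → they are NOT different → Dave is a Knave
In both cases, Dave is a Knave.

Knave


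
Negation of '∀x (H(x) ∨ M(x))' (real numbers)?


Original: ∀x (H(x) ∨ M(x))
Rule: ¬∀→∃, ¬∃→∀, negate predicate.
Negation: ∃x (¬H(x) ∧ ¬M(x))

∃x (¬H(x) ∧ ¬M(x))


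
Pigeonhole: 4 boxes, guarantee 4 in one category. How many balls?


Pigeonhole: to guarantee k in one of n categories, need (k-1)×n + 1.
k = 4, n = 4
Minimum = (4-1) × 4 + 1 = 3 × 4 + 1

13


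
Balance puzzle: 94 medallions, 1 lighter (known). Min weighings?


Each weighing has 3 outcomes (left heavy / balance / right heavy), so k weighings distinguish at most 3^k cases; splitting into three near-equal groups achieves this.
Need 3^k ≥ 94: 3^4 = 81 < 94 ≤ 3^5 = 243
k = ⌈log₃(94)⌉ = 5

5


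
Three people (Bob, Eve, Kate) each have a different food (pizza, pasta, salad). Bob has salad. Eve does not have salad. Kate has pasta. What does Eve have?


From clues:
  Kate → pasta
  Bob → salad
By elimination, Eve gets the remaining.

pizza


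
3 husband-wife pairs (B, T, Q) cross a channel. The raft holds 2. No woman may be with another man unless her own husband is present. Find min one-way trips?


Label couples B, T, Q (H = husband, W = wife).
Counting alone: 6 people, the raft carries 2 and someone must bring it back, so each round trip nets at most +1 on the far side until the last crossing → at least 9 trips. The jealousy constraint makes 9 impossible; the shortest valid schedule has 11:
1. WB+WT →  (far: WB,WT; near: HB,HT,HQ,WQ)
2. WB ←       (far: WT; near: HB,HT,HQ,WB,WQ)
3. WB+WQ →  (far: WB,WT,WQ; near: HB,HT,HQ)
4. WB ←       (far: WT,WQ; near: HB,HT,HQ,WB)
5. HT+HQ →  (far: HT,WT,HQ,WQ; near: HB,WB)
6. HT+WT ←  (far: HQ,WQ; near: HB,WB,HT,WT)
7. HB+HT →  (far: HB,HT,HQ,WQ; near: WB,WT)
8. WQ ←       (far: HB,HT,HQ; near: WB,WT,WQ)
9. WB+WT →  (far: HB,WB,HT,WT,HQ; near: WQ)
10. HQ ←      (far: HB,WB,HT,WT; near: HQ,WQ)
11. HQ+WQ → (far: all six; near: empty)
In every state each wife is either with her husband or with no other man.
Minimum trips = 11

11


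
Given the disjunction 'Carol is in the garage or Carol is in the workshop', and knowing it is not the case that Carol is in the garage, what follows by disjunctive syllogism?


Disjunctive syllogism: P ∨ Q, ¬P ⊢ Q
Disjunction: Carol is in the garage ∨ Carol is in the workshop
We know it is not the case that Carol is in the garage.
By disjunctive syllogism, the other disjunct must be true.

Carol is in the workshop


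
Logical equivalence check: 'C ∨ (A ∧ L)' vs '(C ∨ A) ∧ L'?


Expression 1: C ∨ (A ∧ L)
Expression 2: (C ∨ A) ∧ L
Truth table (C A L | Expr1 Expr2):
  T T T |   T     T
  T T F |   T     F   ← differ
  T F T |   T     T
  T F F |   T     F   ← differ
  F T T |   T     T
  F T F |   F     F
  F F T |   F     F
  F F F |   F     F
Counterexample: C=T, A=T, L=F gives Expr1 = T but Expr2 = F, so the expressions are NOT logically equivalent.

No


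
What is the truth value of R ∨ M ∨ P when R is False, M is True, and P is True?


R = False, M = True, P = True
Step 1: R ∨ M = False OR True = True
Step 2: True ∨ P = True OR True = True
OR is true when at least one operand is true.

True


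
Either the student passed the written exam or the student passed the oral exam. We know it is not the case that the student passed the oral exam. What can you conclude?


Disjunctive syllogism: P ∨ Q, ¬P ⊢ Q
Disjunction: the student passed the written exam ∨ the student passed the oral exam
We know it is not the case that the student passed the oral exam.
By disjunctive syllogism, the other disjunct must be true.

The student passed the written exam


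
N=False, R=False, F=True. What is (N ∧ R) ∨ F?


N = False, R = False, F = True
Expression: (N ∧ R) ∨ F
Step 1: N ∧ R = False AND False = False
Step 2: (False) ∨ F = False OR True = True

True


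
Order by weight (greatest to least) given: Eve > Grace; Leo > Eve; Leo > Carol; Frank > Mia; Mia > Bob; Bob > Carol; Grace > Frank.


Constraints: Eve > Grace; Leo > Eve; Leo > Carol; Frank > Mia; Mia > Bob; Bob > Carol; Grace > Frank
Method: at each step, the next-highest is the one remaining person who never appears on the smaller side of a constraint between remaining people.
  Step 1: remaining {Leo, Bob, Mia, Eve, Grace, Carol, Frank}; on the smaller side: {Bob, Mia, Eve, Grace, Carol, Frank} → Leo is next (Leo > Eve; Leo > Carol).
  Step 2: remaining {Bob, Mia, Eve, Grace, Carol, Frank}; on the smaller side: {Bob, Mia, Grace, Carol, Frank} → Eve is next (Eve > Grace).
  Step 3: remaining {Bob, Mia, Grace, Carol, Frank}; on the smaller side: {Bob, Mia, Carol, Frank} → Grace is next (Grace > Frank).
  Step 4: remaining {Bob, Mia, Carol, Frank}; on the smaller side: {Bob, Mia, Carol} → Frank is next (Frank > Mia).
  Step 5: remaining {Bob, Mia, Carol}; on the smaller side: {Bob, Carol} → Mia is next (Mia > Bob).
  Step 6: remaining {Bob, Carol}; on the smaller side: {Carol} → Bob is next (Bob > Carol).
  Step 7: only Carol remains → lowest.
Final ranking (highest to lowest):

Leo > Eve > Grace > Frank > Mia > Bob > Carol


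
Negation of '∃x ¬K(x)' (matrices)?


Original: ∃x ¬K(x)
Rule: ¬∀→∃, ¬∃→∀, negate predicate.
Negation: ∀x K(x)

∀x K(x)


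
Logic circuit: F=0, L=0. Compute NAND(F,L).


F AND L = 0
NOT(0) = 1

1


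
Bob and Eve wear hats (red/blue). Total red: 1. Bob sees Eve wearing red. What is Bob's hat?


Total red = 1, Eve = red
Red accounted for: 1
Remaining for Bob: 0
Bob's hat is blue.

blue


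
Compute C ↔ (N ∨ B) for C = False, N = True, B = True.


C = False, N = True, B = True
Step 1: N ∨ B = True OR True = True
Step 2: C ↔ (True): true when both sides have same truth value.
Result: False ↔ True = False

False


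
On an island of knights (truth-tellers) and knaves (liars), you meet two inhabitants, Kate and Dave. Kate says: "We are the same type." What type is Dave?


Kate says: "We are the same type."
Case 1: Kate is a Knight (truth-teller)
  Statement is true → they ARE the same → Dave is also a Knight
Case 2: Kate is a Knave (liar)
  Statement is false → they are NOT the same → Dave is a Knight
In both cases, Dave is a Knight.

Knight


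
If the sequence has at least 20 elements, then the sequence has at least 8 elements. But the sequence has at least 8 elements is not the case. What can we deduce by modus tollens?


Modus tollens: P → Q, ¬Q ⊢ ¬P
P: the sequence has at least 20 elements
Q: the sequence has at least 8 elements
We have P → Q and Q is false.
By modus tollens, P must be false.

It is not the case that the sequence has at least 20 elements


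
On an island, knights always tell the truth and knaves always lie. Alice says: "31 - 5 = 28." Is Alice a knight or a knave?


Statement: "31 - 5 = 28."
Actual: 31 - 5 = 26
Claimed: 28
Statement is FALSE → Alice lies → Knave

Knave


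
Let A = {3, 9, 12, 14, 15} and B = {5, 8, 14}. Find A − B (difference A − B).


A = {3, 9, 12, 14, 15}
B = {5, 8, 14}
Operation: difference A − B
In A but not B: 3, 9, 12, 15

{3, 9, 12, 15}


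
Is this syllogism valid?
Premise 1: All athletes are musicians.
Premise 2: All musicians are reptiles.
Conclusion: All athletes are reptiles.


Premise 1: All athletes are musicians.
Premise 2: All musicians are reptiles.
Conclusion: All athletes are reptiles.
Barbara syllogism (AAA-1): All A are B, All B are C → All A are C.
Middle term (musicians) distributed in premise 2.

Valid


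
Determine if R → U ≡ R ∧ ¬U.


Expression 1: R → U
Expression 2: R ∧ ¬U
Truth table (R U | Expr1 Expr2):
  T T |   T     F   ← differ
  T F |   F     T   ← differ
  F T |   T     F   ← differ
  F F |   T     F   ← differ
Counterexample: R=T, U=T gives Expr1 = T but Expr2 = F, so the expressions are NOT logically equivalent.

No


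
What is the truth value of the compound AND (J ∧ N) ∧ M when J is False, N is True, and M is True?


J = False, N = True, M = True
Step 1: J ∧ N = False AND True = False
Step 2: False ∧ M = False AND True = False
AND is true only when ALL operands are true.

False


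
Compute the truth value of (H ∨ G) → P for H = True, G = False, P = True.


H = True, G = False, P = True
Step 1: H ∨ G = True OR False = True
Step 2: (True) → P: false only when antecedent=True and P=False.
Result: True

True


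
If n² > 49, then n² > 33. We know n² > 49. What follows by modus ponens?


Modus ponens: P → Q, P ⊢ Q
P: n² > 49
Q: n² > 33
We have P → Q and P is true.
By modus ponens, Q must be true.

n² > 33


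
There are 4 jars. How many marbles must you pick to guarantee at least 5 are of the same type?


Pigeonhole: to guarantee k in one of n categories, need (k-1)×n + 1.
k = 5, n = 4
Minimum = (5-1) × 4 + 1 = 4 × 4 + 1

17


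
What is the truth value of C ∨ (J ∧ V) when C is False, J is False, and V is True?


C = False, J = False, V = True
Step 1: J ∧ V = False AND True = False
Step 2: C ∨ False = False OR False = False
AND evaluated first (higher precedence); then OR applied.

False


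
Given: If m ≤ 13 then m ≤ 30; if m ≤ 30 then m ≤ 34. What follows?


Hypothetical syllogism: P → Q, Q → R ⊢ P → R
Premise 1: m ≤ 13 → m ≤ 30
Premise 2: m ≤ 30 → m ≤ 34
Chain the implications: the middle term (m ≤ 30) links the two.
Conclusion: If m ≤ 13, then m ≤ 34.

If m ≤ 13, then m ≤ 34.


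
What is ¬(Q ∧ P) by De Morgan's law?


De Morgan's law: ¬(P ∧ Q) ≡ ¬P ∨ ¬Q
¬(Q ∧ P) = ¬Q ∨ ¬P

¬Q ∨ ¬P


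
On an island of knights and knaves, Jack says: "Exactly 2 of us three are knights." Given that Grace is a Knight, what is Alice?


Jack claims exactly 2 knights among Jack, Grace, Alice.
Given: Grace is a Knight.

Case 1: Jack is a Knight (tells truth)
  Then exactly 2 of the three are knights.
  Counting Jack, Grace: 2 knight(s) so far. Need 0 more → Alice = Knave.
Case 2: Jack is a Knave (lies)
  Then the count is NOT 2.
  If Alice = Knight, count = 2 = 2 → claim would be true, contradicts lie.
  If Alice = Knave, count = 1 ≠ 2 → lie confirmed ✓

Alice is a Knave.

Knave


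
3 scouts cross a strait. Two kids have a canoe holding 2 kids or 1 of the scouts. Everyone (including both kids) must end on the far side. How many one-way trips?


Per crossing of one of the scouts: kids→, one←, one of the scouts→, one← = 4 trips
3 × 4 = 12, + 1 final kids→ = 13
Minimum trips = 13

13


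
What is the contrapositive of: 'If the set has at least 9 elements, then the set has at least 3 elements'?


Original: If the set has at least 9 elements, then the set has at least 3 elements
Contrapositive: If ¬Q, then ¬P
Negate Q: not (the set has at least 3 elements)
Negate P: not (the set has at least 9 elements)

If not (the set has at least 3 elements), then not (the set has at least 9 elements).


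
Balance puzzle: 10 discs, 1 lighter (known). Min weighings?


Each weighing has 3 outcomes (left heavy / balance / right heavy), so k weighings distinguish at most 3^k cases; splitting into three near-equal groups achieves this.
Need 3^k ≥ 10: 3^2 = 9 < 10 ≤ 3^3 = 27
k = ⌈log₃(10)⌉ = 3

3


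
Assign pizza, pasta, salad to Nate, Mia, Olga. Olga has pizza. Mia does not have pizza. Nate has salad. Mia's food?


From clues:
  Olga → pizza
  Nate → salad
By elimination, Mia gets the remaining.

pasta


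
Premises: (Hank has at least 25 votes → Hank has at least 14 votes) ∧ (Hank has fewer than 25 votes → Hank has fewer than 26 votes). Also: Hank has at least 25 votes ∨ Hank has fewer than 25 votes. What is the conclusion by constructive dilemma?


Constructive dilemma: (P → Q) ∧ (R → S), P ∨ R ⊢ Q ∨ S
Premise 1: Hank has at least 25 votes → Hank has at least 14 votes
Premise 2: Hank has fewer than 25 votes → Hank has fewer than 26 votes
Premise 3: Hank has at least 25 votes ∨ Hank has fewer than 25 votes
Case 1: Assuming Hank has at least 25 votes, then by Premise 1, Hank has at least 14 votes.
Case 2: Assuming Hank has fewer than 25 votes, then by Premise 2, Hank has fewer than 26 votes.
Since one of Hank has at least 25 votes or Hank has fewer than 25 votes must hold, we get Hank has at least 14 votes or Hank has fewer than 26 votes.

Hank has at least 14 votes or Hank has fewer than 26 votes.


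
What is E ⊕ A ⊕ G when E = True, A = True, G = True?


E = True, A = True, G = True
Step 1: E ⊕ A = True XOR True = False
Step 2: False ⊕ G = False XOR True = True
XOR is true when an odd number of operands are true.

True


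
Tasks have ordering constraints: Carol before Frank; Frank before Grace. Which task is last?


Constraints: Carol before Frank; Frank before Grace
The last task can have nothing scheduled after it, so it must never appear on the left of a 'before'.
Tasks appearing before some other task: Carol, Frank.
The only task not in that list is Grace → it is last.

Grace


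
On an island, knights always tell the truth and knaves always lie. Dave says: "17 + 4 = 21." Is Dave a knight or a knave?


Statement: "17 + 4 = 21."
Actual: 17 + 4 = 21
Claimed: 21
Statement is TRUE → Dave tells the truth → Knight

Knight


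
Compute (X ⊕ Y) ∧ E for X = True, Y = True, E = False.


X = True, Y = True, E = False
Step 1: X ⊕ Y = True XOR True = False
Step 2: False ∧ E = False AND False = False
XOR true when exactly one of X,Y is true; then AND with E.

False


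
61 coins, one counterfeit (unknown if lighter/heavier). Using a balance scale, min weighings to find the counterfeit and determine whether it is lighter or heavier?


Let n = 61. 122 possibilities (n coins × lighter/heavier); each weighing has 3 outcomes.
Bound for k weighings: say the first weighing puts j coins on each pan. If it tips, the 2j weighed coins remain suspects (each with a known direction) and k-1 weighings give 3^(k-1) outcomes; 3^(k-1) is odd, so 2j ≤ 3^(k-1) - 1. If it balances, the n - 2j unweighed coins remain with direction unknown: 2(n - 2j) ≤ 3^(k-1) - 1 by the same parity argument. Adding, n ≤ (3^(k-1) - 1) + (3^(k-1) - 1)/2 = (3^k - 3)/2, and the classical three-group strategy achieves this (3 coins in 2 weighings, 12 in 3, 39 in 4, 120 in 5).
So we need the smallest k with (3^k - 3)/2 ≥ 61.
k = 4: (3^4 - 3)/2 = 39 < 61 ✗
k = 5: (3^5 - 3)/2 = 120 ≥ 61 ✓

5


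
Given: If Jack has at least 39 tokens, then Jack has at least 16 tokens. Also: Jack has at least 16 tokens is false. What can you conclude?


Modus tollens: P → Q, ¬Q ⊢ ¬P
P: Jack has at least 39 tokens
Q: Jack has at least 16 tokens
We have P → Q and Q is false.
By modus tollens, P must be false.

It is not the case that Jack has at least 39 tokens


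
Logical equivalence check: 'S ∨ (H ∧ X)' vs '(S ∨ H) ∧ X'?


Expression 1: S ∨ (H ∧ X)
Expression 2: (S ∨ H) ∧ X
Truth table (S H X | Expr1 Expr2):
  T T T |   T     T
  T T F |   T     F   ← differ
  T F T |   T     T
  T F F |   T     F   ← differ
  F T T |   T     T
  F T F |   F     F
  F F T |   F     F
  F F F |   F     F
Counterexample: S=T, H=T, X=F gives Expr1 = T but Expr2 = F, so the expressions are NOT logically equivalent.

No


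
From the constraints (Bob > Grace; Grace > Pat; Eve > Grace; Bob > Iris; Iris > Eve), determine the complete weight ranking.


Constraints: Bob > Grace; Grace > Pat; Eve > Grace; Bob > Iris; Iris > Eve
Method: at each step, the next-highest is the one remaining person who never appears on the smaller side of a constraint between remaining people.
  Step 1: remaining {Bob, Grace, Iris, Pat, Eve}; on the smaller side: {Grace, Iris, Pat, Eve} → Bob is next (Bob > Grace; Bob > Iris).
  Step 2: remaining {Grace, Iris, Pat, Eve}; on the smaller side: {Grace, Pat, Eve} → Iris is next (Iris > Eve).
  Step 3: remaining {Grace, Pat, Eve}; on the smaller side: {Grace, Pat} → Eve is next (Eve > Grace).
  Step 4: remaining {Grace, Pat}; on the smaller side: {Pat} → Grace is next (Grace > Pat).
  Step 5: only Pat remains → lowest.
Final ranking (highest to lowest):

Bob > Iris > Eve > Grace > Pat


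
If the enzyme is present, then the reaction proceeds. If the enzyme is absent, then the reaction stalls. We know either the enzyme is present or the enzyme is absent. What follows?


Constructive dilemma: (P → Q) ∧ (R → S), P ∨ R ⊢ Q ∨ S
Premise 1: the enzyme is present → the reaction proceeds
Premise 2: the enzyme is absent → the reaction stalls
Premise 3: the enzyme is present ∨ the enzyme is absent
Case 1: Assuming the enzyme is present, then by Premise 1, the reaction proceeds.
Case 2: Assuming the enzyme is absent, then by Premise 2, the reaction stalls.
Since one of the enzyme is present or the enzyme is absent must hold, we get the reaction proceeds or the reaction stalls.

The reaction proceeds or the reaction stalls.


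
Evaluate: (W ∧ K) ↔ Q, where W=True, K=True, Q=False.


W = True, K = True, Q = False
Expression: (W ∧ K) ↔ Q
Step 1: W ∧ K = True AND True = True
Step 2: (True) ↔ Q = (True iff False) = False

False


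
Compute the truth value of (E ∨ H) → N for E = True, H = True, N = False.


E = True, H = True, N = False
Step 1: E ∨ H = True OR True = True
Step 2: (True) → N: false only when antecedent=True and N=False.
Result: False

False


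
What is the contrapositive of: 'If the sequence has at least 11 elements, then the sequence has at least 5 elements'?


Original: If the sequence has at least 11 elements, then the sequence has at least 5 elements
Contrapositive: If ¬Q, then ¬P
Negate Q: not (the sequence has at least 5 elements)
Negate P: not (the sequence has at least 11 elements)

If not (the sequence has at least 5 elements), then not (the sequence has at least 11 elements).


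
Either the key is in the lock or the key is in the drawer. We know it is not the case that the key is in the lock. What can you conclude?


Disjunctive syllogism: P ∨ Q, ¬P ⊢ Q
Disjunction: the key is in the lock ∨ the key is in the drawer
We know it is not the case that the key is in the lock.
By disjunctive syllogism, the other disjunct must be true.

The key is in the drawer


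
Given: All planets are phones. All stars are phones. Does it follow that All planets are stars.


Premise 1: All planets are phones.
Premise 2: All stars are phones.
Conclusion: All planets are stars.
Fallacy: undistributed middle. phones is predicate in both.
Counterexample: planets and stars could be disjoint subsets of phones.

Invalid


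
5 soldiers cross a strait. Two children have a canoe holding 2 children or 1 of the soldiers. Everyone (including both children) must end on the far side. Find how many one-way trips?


Per crossing of one of the soldiers: children→, one←, one of the soldiers→, one← = 4 trips
5 × 4 = 20, + 1 final children→ = 21
Minimum trips = 21

21


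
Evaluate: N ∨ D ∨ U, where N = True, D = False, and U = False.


N = True, D = False, U = False
Step 1: N ∨ D = True OR False = True
Step 2: True ∨ U = True OR False = True
OR is true when at least one operand is true.

True


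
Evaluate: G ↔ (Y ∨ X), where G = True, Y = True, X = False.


G = True, Y = True, X = False
Step 1: Y ∨ X = True OR False = True
Step 2: G ↔ (True): true when both sides have same truth value.
Result: True ↔ True = True

True


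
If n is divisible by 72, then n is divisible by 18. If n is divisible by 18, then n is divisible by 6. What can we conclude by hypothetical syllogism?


Hypothetical syllogism: P → Q, Q → R ⊢ P → R
Premise 1: n is divisible by 72 → n is divisible by 18
Premise 2: n is divisible by 18 → n is divisible by 6
Chain the implications: the middle term (n is divisible by 18) links the two.
Conclusion: If n is divisible by 72, then n is divisible by 6.

If n is divisible by 72, then n is divisible by 6.


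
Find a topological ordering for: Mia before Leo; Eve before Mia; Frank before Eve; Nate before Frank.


Constraints: Mia before Leo; Eve before Mia; Frank before Eve; Nate before Frank
Method: repeatedly schedule the remaining task that has no remaining task required before it.
  Step 1: remaining {Mia, Frank, Leo, Eve, Nate}; every task except Nate still has a predecessor pending → schedule Nate.
  Step 2: remaining {Mia, Frank, Leo, Eve}; every task except Frank still has a predecessor pending → schedule Frank.
  Step 3: remaining {Mia, Leo, Eve}; every task except Eve still has a predecessor pending → schedule Eve.
  Step 4: remaining {Mia, Leo}; every task except Mia still has a predecessor pending → schedule Mia.
  Step 5: only Leo remains → schedule Leo.
Resulting order:

Nate → Frank → Eve → Mia → Leo


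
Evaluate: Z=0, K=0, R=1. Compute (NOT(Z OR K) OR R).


Z OR K = 0
NOT(0) = 1
1 OR 1 = 1

1


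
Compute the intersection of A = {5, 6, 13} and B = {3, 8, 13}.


A = {5, 6, 13}
B = {3, 8, 13}
Operation: intersection
Elements in both: 13

{13}


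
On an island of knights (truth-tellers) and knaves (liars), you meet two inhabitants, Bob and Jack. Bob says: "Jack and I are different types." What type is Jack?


Bob says: "Jack and I are different types."
Case 1: Bob is a Knight (truth-teller)
  Statement is true → they ARE different → Jack is a Knave
Case 2: Bob is a Knave (liar)
  Statement is false → they are NOT different → Jack is a Knave
In both cases, Jack is a Knave.

Knave


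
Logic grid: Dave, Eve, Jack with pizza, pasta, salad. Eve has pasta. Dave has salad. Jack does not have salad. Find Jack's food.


From clues:
  Eve → pasta
  Dave → salad
By elimination, Jack gets the remaining.

pizza


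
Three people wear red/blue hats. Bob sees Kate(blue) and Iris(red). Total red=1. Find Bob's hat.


Total red = 1, seen red = 1
Own red = 1 - 1 = 0
Bob's hat is blue.

blue


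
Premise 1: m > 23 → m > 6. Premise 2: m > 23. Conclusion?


Modus ponens: P → Q, P ⊢ Q
P: m > 23
Q: m > 6
We have P → Q and P is true.
By modus ponens, Q must be true.

m > 6


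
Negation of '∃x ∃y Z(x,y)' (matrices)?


Original: ∃x ∃y Z(x,y)
Rule: ¬∀→∃, ¬∃→∀, negate predicate.
Negation: ∀x ∀y ¬Z(x,y)

∀x ∀y ¬Z(x,y)


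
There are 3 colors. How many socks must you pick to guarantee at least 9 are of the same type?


Pigeonhole: to guarantee k in one of n categories, need (k-1)×n + 1.
k = 9, n = 3
Minimum = (9-1) × 3 + 1 = 8 × 3 + 1

25


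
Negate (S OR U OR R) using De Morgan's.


De Morgan's law: ¬(P ∨ Q ∨ R) ≡ ¬P ∧ ¬Q ∧ ¬R
¬(S ∨ U ∨ R) = ¬S ∧ ¬U ∧ ¬R

¬S ∧ ¬U ∧ ¬R


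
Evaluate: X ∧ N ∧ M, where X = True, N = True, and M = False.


X = True, N = True, M = False
Step 1: X ∧ N = True AND True = True
Step 2: (True) ∧ M = (True) AND False = False
AND is true only when ALL operands are true.

False


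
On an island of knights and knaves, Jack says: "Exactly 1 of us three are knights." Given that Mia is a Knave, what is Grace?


Jack claims exactly 1 knights among Jack, Mia, Grace.
Given: Mia is a Knave.

Case 1: Jack is a Knight (tells truth)
  Then exactly 1 of the three are knights.
  Counting Jack, Mia: 1 knight(s) so far. Need 0 more → Grace = Knave.
Case 2: Jack is a Knave (lies)
  Then the count is NOT 1.
  If Grace = Knight, count = 1 = 1 → claim would be true, contradicts lie.
  If Grace = Knave, count = 0 ≠ 1 → lie confirmed ✓

Grace is a Knave.

Knave
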